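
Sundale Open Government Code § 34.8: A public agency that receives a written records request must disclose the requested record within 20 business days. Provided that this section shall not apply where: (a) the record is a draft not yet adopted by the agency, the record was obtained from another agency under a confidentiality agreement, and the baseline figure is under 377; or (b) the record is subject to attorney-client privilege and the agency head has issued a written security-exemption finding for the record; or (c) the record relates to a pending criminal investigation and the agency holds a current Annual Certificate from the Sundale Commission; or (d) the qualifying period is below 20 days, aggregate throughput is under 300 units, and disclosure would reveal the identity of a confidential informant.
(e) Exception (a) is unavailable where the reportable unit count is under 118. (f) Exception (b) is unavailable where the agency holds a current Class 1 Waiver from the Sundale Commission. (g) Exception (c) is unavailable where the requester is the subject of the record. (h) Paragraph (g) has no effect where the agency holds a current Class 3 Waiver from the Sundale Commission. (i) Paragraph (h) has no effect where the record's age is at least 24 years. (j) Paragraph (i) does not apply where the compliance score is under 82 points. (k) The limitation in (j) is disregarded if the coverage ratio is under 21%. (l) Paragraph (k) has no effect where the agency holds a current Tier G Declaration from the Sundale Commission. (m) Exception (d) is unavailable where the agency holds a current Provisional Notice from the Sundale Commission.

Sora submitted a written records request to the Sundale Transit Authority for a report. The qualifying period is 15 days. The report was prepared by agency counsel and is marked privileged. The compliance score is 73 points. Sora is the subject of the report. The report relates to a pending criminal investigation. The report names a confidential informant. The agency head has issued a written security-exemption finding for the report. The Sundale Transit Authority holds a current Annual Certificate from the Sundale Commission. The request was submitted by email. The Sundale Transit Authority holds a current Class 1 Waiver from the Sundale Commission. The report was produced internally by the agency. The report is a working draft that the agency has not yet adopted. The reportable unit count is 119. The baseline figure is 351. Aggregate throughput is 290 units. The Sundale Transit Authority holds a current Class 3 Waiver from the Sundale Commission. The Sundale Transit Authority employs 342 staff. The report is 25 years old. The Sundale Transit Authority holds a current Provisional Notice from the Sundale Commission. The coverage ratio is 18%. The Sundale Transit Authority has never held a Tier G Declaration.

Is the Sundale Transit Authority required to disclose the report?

Exception (a) does not apply: the report was produced internally.
Exception (b) is satisfied on its face — the report is privileged; a written security-exemption finding has been issued. But applying paragraph (f): (f) is engaged — a current Class 1 Waiver is held. Exception (b) does not apply.
All of (c)'s requirements are met (the report relates to a pending investigation; a current Annual Certificate is held). Turning to paragraphs (g)–(l): (g) applies — Sora is the subject of the report. (h) applies (a current Class 3 Waiver is held), but is itself disapplied by (i): (i) operates against (h): the record's age is 25 years, meeting the 24 years threshold. (j) operates (the compliance score is 73 points, under the 82 points limit), but is itself disapplied by (k): (k) operates against (j): the coverage ratio is 18%, under the 21% limit. (l) does not operate here (no current Tier G Declaration is held), so (k) stands. (c) is therefore removed.
Exception (d) is satisfied on its face — the qualifying period is 15 days, below the 20 days limit; aggregate throughput is 290 units, under the 300 units limit; the report names a confidential informant. However, paragraph (m) must be considered: (m) operates — a current Provisional Notice is held. So (d) is unavailable.
No exception is made out. the Sundale Transit Authority falls within the general rule.

Yes — the Sundale Transit Authority must disclose the report.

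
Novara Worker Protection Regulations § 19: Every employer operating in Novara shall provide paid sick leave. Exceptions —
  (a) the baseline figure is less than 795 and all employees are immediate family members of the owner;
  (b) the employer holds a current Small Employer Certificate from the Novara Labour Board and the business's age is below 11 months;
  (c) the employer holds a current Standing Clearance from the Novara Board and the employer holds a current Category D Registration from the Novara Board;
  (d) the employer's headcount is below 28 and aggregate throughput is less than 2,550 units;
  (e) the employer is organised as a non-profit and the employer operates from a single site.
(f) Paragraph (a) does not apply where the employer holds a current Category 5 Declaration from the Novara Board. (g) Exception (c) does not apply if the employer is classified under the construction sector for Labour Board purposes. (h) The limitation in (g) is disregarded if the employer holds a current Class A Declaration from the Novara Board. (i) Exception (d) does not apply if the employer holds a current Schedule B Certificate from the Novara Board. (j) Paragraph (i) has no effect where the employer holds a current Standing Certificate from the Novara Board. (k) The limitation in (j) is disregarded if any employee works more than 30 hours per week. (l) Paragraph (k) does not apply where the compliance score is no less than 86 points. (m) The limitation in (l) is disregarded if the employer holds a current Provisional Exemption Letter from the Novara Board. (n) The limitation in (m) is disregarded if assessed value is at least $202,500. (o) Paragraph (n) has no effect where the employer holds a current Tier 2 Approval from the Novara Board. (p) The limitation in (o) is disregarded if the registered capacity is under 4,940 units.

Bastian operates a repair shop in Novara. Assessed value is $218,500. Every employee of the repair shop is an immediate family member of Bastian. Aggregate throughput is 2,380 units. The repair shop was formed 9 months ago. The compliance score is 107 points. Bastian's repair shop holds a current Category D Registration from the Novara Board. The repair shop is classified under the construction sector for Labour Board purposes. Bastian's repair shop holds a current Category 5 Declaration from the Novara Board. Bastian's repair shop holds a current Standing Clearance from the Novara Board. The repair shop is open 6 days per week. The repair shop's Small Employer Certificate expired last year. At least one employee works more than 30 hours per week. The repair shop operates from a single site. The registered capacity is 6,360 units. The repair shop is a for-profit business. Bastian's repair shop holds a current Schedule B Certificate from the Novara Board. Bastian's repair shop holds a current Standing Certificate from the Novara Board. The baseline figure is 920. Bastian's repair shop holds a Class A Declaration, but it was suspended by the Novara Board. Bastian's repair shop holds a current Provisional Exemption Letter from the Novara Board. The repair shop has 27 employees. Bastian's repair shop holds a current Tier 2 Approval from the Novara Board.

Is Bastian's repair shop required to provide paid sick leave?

Exception (a) fails — the baseline figure is 920, not less than 795.
Exception (b) does not apply: the Small Employer Certificate has expired.
Exception (c)'s conditions are all satisfied: a current Standing Clearance is held; a current Category D Registration is held. But applying paragraphs (g)–(h): (g) applies — the repair shop is classified under the construction sector. (h), which would lift (g), does not operate here — the Class A Declaration is not current. (c) is therefore removed.
All of (d)'s requirements are met (the employer's headcount is 27, below the 28 limit; aggregate throughput is 2,380 units, less than the 2,550 units limit). But applying paragraphs (i)–(p): (i) operates — a current Schedule B Certificate is held. (j) would limit (i) — a current Standing Certificate is held — but (k) sets (j) aside: (k) operates against (j): at least one employee exceeds 30 hours/week. (l) applies (the compliance score is 107 points, meeting the 86 points threshold), but is overridden by (m): (m) operates against (l): a current Provisional Exemption Letter is held. (n) is engaged (assessed value is $218,500, meeting the $202,500 threshold), but is itself disapplied by (o): (o) operates against (n): a current Tier 2 Approval is held. (p), which would lift (o), is not triggered — the registered capacity is 6,360 units, not under 4,940 units. Exception (d) does not apply.
Exception (e) fails — the employer is for-profit.
No exception displaces § 19.

Yes — Bastian's repair shop must provide paid sick leave.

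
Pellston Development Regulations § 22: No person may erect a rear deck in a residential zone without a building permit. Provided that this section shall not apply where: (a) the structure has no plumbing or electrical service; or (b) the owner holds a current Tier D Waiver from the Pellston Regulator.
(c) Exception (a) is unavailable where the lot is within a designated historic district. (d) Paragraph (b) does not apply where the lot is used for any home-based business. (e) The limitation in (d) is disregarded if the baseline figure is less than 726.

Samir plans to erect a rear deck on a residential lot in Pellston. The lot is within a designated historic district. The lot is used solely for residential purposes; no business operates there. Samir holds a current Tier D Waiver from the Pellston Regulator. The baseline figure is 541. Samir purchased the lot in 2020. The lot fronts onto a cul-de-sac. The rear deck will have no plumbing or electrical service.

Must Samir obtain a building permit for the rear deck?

Exception (a) is satisfied on its face — there is no plumbing or electrical service. However, paragraph (c) must be considered: (c) operates against (a): the lot is in a historic district. So (a) is unavailable.
All of (b)'s requirements are met (a current Tier D Waiver is held). Considering the limiting provisions: (d) is not triggered — the lot is solely residential. Exception (b) stands.

No — exception (b) applies; Samir does not need a building permit.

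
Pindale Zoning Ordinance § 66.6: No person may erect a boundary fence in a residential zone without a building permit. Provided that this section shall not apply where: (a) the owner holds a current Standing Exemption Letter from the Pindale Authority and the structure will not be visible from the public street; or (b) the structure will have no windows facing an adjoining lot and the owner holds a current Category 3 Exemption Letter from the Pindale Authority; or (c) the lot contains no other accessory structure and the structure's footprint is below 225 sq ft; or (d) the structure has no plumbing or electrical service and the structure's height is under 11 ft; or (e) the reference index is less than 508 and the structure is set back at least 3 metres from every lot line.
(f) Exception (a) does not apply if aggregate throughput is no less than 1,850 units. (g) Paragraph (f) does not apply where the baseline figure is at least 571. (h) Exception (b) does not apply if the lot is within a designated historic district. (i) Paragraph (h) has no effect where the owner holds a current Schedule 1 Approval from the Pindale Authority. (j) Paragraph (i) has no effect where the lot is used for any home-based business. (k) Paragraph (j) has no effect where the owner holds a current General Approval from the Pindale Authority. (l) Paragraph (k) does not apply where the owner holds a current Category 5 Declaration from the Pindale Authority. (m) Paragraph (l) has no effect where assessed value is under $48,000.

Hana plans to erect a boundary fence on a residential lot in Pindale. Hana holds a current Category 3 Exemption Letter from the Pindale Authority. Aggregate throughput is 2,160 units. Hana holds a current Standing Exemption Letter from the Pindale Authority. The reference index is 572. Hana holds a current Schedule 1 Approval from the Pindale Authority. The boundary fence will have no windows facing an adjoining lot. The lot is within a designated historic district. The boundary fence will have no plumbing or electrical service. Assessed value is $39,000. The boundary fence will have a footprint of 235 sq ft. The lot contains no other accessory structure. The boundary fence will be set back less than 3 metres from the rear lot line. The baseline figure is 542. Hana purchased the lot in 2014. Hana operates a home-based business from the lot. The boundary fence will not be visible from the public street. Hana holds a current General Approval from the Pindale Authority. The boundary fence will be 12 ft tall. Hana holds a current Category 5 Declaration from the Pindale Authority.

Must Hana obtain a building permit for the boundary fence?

No — exception (b) applies; Hana does not need a building permit.

Exception (a): a current Standing Exemption Letter is held; the structure will not be visible from the street — every condition holds. However, paragraphs (f)–(g) must be considered: (f) operates against (a): aggregate throughput is 2,160 units, meeting the 1,850 units threshold. (g) is not engaged (the baseline figure is 542, short of 571), so (f) stands. So (a) is unavailable.
Exception (b): no windows face an adjoining lot; a current Category 3 Exemption Letter is held — every condition holds. Considering the limiting provisions: (h) is engaged (the lot is in a historic district), but is itself disapplied by (i): (i) operates against (h): a current Schedule 1 Approval is held. (j) is triggered (a home-based business operates on the lot), but is itself disapplied by (k): (k) operates against (j): a current General Approval is held. (l) is triggered (a current Category 5 Declaration is held), but is set aside by (m): (m) is engaged — assessed value is $39,000, under the $48,000 limit. So (b) applies.
Exception (c) fails — the structure's footprint is 235 sq ft, not below 225 sq ft.
Exception (d) requires that the structure's height is under 11 ft; but the structure's height is 12 ft, not under 11 ft, so (d) is unavailable.
Exception (e) requires that the reference index is less than 508; but the reference index is 572, not less than 508, so (e) is unavailable.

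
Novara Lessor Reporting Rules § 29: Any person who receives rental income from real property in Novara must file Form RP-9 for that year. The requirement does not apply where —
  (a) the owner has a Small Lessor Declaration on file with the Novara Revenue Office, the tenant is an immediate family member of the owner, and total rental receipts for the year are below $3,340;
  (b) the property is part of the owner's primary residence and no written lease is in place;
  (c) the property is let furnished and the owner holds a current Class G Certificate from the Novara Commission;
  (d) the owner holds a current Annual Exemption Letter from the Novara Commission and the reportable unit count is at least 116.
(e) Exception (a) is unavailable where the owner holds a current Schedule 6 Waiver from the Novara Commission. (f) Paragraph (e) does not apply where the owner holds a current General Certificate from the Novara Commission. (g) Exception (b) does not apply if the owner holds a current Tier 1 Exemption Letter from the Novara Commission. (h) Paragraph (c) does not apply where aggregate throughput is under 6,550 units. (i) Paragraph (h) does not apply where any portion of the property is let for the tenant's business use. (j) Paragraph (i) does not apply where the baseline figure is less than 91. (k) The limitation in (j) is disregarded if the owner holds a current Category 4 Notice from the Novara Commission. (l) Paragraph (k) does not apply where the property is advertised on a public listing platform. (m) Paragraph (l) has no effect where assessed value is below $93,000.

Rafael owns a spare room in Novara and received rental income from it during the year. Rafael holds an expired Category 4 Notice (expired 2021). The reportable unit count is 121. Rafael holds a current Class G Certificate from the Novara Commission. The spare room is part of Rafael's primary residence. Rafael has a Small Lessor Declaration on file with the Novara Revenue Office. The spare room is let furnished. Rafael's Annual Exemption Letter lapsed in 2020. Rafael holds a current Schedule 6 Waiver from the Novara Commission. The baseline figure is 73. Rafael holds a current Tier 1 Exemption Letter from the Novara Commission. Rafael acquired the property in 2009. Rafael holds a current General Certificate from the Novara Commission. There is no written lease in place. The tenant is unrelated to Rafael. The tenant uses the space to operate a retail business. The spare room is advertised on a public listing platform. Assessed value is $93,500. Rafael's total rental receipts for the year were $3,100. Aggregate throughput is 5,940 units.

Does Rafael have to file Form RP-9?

Exception (a) requires that the tenant is an immediate family member of the owner; but the tenant is unrelated to the owner, so (a) is unavailable.
All of (b)'s requirements are met (the spare room is part of the primary residence; there is no written lease). But applying paragraph (g): (g) operates — a current Tier 1 Exemption Letter is held. So (b) is unavailable.
Exception (c) is satisfied on its face — the property is let furnished; a current Class G Certificate is held. But applying paragraphs (h)–(m): (h) operates against (c): aggregate throughput is 5,940 units, under the 6,550 units limit. (i) would limit (h) — the space is let for business use — but (j) sets (i) aside: (j) operates against (i): the baseline figure is 73, less than the 91 limit. (k), which would lift (j), is not engaged — the Category 4 Notice is not current. So (c) is unavailable.
Exception (d) fails — the Annual Exemption Letter is not current.
No exception is made out. Rafael falls within the general rule.

Yes — Rafael must file Form RP-9.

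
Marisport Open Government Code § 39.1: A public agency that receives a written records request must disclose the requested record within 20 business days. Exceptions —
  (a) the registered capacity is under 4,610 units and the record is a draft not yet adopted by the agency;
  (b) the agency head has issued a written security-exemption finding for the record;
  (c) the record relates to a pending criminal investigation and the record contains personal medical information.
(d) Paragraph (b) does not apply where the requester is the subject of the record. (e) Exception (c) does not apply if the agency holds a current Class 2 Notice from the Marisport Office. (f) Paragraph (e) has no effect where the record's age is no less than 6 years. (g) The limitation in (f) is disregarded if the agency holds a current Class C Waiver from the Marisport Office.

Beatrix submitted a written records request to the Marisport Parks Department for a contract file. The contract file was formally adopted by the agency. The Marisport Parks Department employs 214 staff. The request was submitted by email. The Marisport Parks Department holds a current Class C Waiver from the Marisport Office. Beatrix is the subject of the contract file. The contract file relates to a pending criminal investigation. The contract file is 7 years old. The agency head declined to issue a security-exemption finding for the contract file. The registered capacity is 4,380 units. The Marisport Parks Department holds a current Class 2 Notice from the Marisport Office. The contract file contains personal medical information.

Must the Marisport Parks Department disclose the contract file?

Yes — the Marisport Parks Department must disclose the contract file.

Exception (a) fails — the contract file has been formally adopted.
Exception (b) does not apply: the agency head declined to issue a security-exemption finding.
Exception (c): the contract file relates to a pending investigation; the contract file contains personal medical information — every condition holds. But: (e) operates — a current Class 2 Notice is held. (f) operates (the record's age is 7 years, meeting the 6 years threshold), but is itself disapplied by (g): (g) operates — a current Class C Waiver is held. So (c) is unavailable.
None of the exceptions is available; § 39.1 applies in full.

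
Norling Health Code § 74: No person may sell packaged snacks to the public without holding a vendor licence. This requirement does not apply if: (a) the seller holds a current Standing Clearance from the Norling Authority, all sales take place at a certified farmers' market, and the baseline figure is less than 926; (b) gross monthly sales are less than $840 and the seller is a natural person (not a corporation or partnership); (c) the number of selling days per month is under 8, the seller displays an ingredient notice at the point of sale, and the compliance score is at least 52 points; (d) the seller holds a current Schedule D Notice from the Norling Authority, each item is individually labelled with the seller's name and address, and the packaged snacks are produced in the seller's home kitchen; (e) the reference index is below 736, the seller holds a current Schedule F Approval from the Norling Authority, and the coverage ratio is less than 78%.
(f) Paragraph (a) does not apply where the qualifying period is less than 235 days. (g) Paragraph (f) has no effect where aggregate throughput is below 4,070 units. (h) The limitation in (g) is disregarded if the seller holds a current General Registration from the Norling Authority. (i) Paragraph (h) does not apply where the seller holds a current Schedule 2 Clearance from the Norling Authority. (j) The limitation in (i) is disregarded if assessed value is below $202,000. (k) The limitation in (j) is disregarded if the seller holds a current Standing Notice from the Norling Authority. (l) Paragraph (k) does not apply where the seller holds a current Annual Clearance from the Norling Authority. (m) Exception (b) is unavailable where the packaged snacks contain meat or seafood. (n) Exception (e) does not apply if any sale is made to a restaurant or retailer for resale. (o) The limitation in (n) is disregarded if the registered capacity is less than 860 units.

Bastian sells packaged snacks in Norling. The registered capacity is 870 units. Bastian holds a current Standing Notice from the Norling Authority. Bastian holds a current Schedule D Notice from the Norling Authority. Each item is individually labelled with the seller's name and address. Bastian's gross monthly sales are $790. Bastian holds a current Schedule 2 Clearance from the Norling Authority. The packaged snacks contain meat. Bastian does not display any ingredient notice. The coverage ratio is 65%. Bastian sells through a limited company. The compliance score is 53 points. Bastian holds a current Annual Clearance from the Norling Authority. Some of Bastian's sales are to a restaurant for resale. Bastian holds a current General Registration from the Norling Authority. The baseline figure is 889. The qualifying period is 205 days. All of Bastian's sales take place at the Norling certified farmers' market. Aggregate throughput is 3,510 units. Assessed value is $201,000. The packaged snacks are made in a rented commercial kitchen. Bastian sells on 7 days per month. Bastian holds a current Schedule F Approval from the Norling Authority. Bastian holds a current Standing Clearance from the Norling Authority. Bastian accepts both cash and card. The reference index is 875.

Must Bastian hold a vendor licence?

Yes — Bastian must hold a vendor licence.

Exception (a): a current Standing Clearance is held; all sales are at a certified farmers' market; the baseline figure is 889, less than the 926 limit — every condition holds. However, paragraphs (f)–(l) must be considered: (f) applies — the qualifying period is 205 days, less than the 235 days limit. (g) would limit (f) — aggregate throughput is 3,510 units, below the 4,070 units limit — but (h) sets (g) aside: (h) operates — a current General Registration is held. (i) applies (a current Schedule 2 Clearance is held), but yields to (j): (j) operates — assessed value is $201,000, below the $202,000 limit. (k) would limit (j) — a current Standing Notice is held — but (l) sets (k) aside: (l) operates against (k): a current Annual Clearance is held. So (a) is unavailable.
Exception (b) does not apply: the seller operates through a limited company.
Exception (c) fails — no ingredient notice is displayed.
Exception (d) fails — the packaged snacks are made in a commercial kitchen, not a home kitchen.
Exception (e) requires that the reference index is below 736; but the reference index is 875, not below 736, so (e) is unavailable.
None of the exceptions is available; § 74 applies in full.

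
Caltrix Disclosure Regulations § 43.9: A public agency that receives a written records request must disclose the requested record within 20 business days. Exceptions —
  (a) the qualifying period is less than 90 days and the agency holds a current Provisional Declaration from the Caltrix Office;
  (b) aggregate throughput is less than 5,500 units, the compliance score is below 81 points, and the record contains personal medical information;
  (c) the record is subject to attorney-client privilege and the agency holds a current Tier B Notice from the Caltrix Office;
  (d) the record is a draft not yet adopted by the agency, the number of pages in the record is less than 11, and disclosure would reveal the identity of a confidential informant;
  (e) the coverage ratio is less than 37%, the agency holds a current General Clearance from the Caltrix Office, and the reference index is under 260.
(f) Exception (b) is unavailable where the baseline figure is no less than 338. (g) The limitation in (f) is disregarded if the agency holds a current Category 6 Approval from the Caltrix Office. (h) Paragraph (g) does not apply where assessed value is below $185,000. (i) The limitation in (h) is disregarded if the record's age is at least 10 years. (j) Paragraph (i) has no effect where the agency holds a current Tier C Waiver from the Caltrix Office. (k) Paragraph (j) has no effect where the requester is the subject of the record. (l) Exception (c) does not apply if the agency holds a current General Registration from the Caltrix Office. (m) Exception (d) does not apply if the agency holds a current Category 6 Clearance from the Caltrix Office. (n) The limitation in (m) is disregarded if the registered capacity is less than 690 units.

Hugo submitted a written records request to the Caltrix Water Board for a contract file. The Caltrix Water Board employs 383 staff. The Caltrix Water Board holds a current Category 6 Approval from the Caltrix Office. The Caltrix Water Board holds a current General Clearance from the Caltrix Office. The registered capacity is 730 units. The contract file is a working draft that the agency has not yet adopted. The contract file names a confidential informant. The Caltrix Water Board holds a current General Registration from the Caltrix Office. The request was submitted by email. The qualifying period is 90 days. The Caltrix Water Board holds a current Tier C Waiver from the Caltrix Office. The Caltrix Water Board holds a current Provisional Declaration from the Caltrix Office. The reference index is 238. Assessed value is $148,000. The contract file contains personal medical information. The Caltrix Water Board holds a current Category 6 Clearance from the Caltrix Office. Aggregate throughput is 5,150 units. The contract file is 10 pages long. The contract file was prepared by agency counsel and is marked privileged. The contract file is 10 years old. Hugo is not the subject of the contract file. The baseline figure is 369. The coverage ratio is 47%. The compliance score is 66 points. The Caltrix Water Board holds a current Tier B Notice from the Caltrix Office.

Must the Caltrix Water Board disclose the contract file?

Yes — the Caltrix Water Board must disclose the contract file.

Exception (a) fails — the qualifying period is 90 days, not less than 90 days.
Exception (b) is satisfied on its face — aggregate throughput is 5,150 units, less than the 5,500 units limit; the compliance score is 66 points, below the 81 points limit; the contract file contains personal medical information. But applying paragraphs (f)–(k): (f) applies — the baseline figure is 369, meeting the 338 threshold. (g) would limit (f) — a current Category 6 Approval is held — but (h) sets (g) aside: (h) operates against (g): assessed value is $148,000, below the $185,000 limit. (i) would limit (h) — the record's age is 10 years, meeting the 10 years threshold — but (j) sets (i) aside: (j) operates against (i): a current Tier C Waiver is held. (k), which would lift (j), is not triggered — Hugo is not the subject of the contract file. Exception (b) does not apply.
Exception (c): the contract file is privileged; a current Tier B Notice is held — every condition holds. Turning to paragraph (l): (l) operates against (c): a current General Registration is held. Exception (c) does not apply.
Exception (d): the contract file is an unadopted draft; the number of pages in the record is 10, less than the 11 limit; the contract file names a confidential informant — every condition holds. Turning to paragraphs (m)–(n): (m) operates against (d): a current Category 6 Clearance is held. (n), which would lift (m), is not triggered — the registered capacity is 730 units, not less than 690 units. So (d) is unavailable.
Exception (e) does not apply: the coverage ratio is 47%, not less than 37%.
Every exception is unavailable, so the rule governs.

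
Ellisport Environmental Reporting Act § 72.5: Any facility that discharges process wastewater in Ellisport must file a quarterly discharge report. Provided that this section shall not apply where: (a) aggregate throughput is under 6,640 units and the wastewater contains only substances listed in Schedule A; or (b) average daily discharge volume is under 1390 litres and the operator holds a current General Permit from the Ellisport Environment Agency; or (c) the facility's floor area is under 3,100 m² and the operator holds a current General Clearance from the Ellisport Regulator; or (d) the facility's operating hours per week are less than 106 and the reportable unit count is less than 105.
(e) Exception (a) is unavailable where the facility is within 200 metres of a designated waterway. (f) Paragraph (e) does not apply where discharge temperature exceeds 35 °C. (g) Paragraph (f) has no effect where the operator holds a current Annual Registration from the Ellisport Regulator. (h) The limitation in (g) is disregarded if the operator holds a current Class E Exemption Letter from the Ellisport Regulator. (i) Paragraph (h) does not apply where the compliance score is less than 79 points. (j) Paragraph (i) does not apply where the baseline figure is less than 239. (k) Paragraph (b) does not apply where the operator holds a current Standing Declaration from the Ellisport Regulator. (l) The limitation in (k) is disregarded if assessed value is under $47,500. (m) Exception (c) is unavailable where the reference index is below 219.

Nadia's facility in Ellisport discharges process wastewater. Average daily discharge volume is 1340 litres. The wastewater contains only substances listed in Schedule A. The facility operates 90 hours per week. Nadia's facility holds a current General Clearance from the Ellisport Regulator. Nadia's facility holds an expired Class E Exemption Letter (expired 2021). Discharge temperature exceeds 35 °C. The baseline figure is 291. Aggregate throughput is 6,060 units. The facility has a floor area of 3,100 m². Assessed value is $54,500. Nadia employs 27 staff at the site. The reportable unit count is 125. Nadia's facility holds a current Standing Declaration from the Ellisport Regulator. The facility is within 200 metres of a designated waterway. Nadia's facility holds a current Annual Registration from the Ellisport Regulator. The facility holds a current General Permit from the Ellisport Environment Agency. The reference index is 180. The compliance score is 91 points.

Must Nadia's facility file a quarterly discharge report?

Exception (a) is satisfied on its face — aggregate throughput is 6,060 units, under the 6,640 units limit; the wastewater is Schedule-A-only. However, paragraphs (e)–(j) must be considered: (e) operates against (a): the facility is within 200 m of a designated waterway. (f) applies (discharge temperature exceeds 35 °C), but yields to (g): (g) operates against (f): a current Annual Registration is held. (h), which would lift (g), is inapplicable — no current Class E Exemption Letter is held. So (a) is unavailable.
Exception (b): average daily discharge volume is 1340 litres, under the 1390 litres limit; a current General Permit is held — every condition holds. But: (k) applies — a current Standing Declaration is held. (l) is not engaged (assessed value is $54,500, not under $47,500), so (k) stands. So (b) is unavailable.
Exception (c) requires that the facility's floor area is under 3,100 m²; but the facility's floor area is 3,100 m², not under 3,100 m², so (c) is unavailable.
Exception (d) fails — the reportable unit count is 125, not less than 105.
No exception applies. The general rule governs.

Yes — Nadia's facility must file a quarterly discharge report.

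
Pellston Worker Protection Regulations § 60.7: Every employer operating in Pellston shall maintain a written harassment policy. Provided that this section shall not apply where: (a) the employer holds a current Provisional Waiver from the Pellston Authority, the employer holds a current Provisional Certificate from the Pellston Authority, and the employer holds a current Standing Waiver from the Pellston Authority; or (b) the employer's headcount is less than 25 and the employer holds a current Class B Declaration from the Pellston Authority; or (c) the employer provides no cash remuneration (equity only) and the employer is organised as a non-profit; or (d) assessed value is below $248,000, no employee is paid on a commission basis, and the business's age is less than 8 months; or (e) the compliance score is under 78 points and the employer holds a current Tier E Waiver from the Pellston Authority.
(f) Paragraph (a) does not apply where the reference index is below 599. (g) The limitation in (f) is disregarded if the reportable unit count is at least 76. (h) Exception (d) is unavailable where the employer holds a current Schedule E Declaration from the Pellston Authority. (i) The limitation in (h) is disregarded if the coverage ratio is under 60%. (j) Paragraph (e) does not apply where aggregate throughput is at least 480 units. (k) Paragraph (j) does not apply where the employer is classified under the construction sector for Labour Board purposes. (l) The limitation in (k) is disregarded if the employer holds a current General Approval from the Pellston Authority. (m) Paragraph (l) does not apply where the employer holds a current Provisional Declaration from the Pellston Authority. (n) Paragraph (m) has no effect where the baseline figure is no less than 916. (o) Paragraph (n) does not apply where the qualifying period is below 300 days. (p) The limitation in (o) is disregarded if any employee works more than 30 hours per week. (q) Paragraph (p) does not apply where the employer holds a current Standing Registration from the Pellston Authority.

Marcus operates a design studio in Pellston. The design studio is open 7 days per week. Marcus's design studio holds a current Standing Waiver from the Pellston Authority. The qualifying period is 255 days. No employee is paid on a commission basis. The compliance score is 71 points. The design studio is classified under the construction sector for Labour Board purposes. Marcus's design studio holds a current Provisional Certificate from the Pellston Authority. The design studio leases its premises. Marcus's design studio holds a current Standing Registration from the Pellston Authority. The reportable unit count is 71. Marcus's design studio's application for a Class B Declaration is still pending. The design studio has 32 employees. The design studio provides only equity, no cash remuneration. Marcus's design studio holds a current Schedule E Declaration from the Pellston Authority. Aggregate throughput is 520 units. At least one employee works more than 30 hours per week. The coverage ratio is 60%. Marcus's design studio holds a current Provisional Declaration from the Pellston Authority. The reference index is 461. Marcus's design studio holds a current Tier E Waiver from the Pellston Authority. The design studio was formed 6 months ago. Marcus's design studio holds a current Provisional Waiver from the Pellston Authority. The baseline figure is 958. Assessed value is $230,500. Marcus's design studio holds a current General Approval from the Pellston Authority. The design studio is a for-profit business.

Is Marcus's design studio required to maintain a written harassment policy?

Exception (a): a current Provisional Waiver is held; a current Provisional Certificate is held; a current Standing Waiver is held — every condition holds. But: (f) operates against (a): the reference index is 461, below the 599 limit. (g) is inapplicable (the reportable unit count is 71, short of 76), so (f) stands. Exception (a) does not apply.
Exception (b) fails — the employer's headcount is 32, not less than 25.
Exception (c) fails — the employer is for-profit.
Exception (d): assessed value is $230,500, below the $248,000 limit; no employee is paid on commission; the business's age is 6 months, less than the 8 months limit — every condition holds. However, paragraphs (h)–(i) must be considered: (h) is engaged — a current Schedule E Declaration is held. (i), which would lift (h), is inapplicable — the coverage ratio is 60%, not under 60%. Exception (d) does not apply.
Exception (e): the compliance score is 71 points, under the 78 points limit; a current Tier E Waiver is held — every condition holds. Applying paragraphs (j)–(q): (j) is engaged (aggregate throughput is 520 units, meeting the 480 units threshold), but is itself disapplied by (k): (k) operates against (j): the design studio is classified under the construction sector. (l) is triggered (a current General Approval is held), but is itself disapplied by (m): (m) is triggered — a current Provisional Declaration is held. (n) would limit (m) — the baseline figure is 958, meeting the 916 threshold — but (o) sets (n) aside: (o) operates against (n): the qualifying period is 255 days, below the 300 days limit. (p) would limit (o) — at least one employee exceeds 30 hours/week — but (q) sets (p) aside: (q) is triggered — a current Standing Registration is held. Exception (e) stands.

No — exception (e) applies; Marcus's design studio is not required to maintain a written harassment policy.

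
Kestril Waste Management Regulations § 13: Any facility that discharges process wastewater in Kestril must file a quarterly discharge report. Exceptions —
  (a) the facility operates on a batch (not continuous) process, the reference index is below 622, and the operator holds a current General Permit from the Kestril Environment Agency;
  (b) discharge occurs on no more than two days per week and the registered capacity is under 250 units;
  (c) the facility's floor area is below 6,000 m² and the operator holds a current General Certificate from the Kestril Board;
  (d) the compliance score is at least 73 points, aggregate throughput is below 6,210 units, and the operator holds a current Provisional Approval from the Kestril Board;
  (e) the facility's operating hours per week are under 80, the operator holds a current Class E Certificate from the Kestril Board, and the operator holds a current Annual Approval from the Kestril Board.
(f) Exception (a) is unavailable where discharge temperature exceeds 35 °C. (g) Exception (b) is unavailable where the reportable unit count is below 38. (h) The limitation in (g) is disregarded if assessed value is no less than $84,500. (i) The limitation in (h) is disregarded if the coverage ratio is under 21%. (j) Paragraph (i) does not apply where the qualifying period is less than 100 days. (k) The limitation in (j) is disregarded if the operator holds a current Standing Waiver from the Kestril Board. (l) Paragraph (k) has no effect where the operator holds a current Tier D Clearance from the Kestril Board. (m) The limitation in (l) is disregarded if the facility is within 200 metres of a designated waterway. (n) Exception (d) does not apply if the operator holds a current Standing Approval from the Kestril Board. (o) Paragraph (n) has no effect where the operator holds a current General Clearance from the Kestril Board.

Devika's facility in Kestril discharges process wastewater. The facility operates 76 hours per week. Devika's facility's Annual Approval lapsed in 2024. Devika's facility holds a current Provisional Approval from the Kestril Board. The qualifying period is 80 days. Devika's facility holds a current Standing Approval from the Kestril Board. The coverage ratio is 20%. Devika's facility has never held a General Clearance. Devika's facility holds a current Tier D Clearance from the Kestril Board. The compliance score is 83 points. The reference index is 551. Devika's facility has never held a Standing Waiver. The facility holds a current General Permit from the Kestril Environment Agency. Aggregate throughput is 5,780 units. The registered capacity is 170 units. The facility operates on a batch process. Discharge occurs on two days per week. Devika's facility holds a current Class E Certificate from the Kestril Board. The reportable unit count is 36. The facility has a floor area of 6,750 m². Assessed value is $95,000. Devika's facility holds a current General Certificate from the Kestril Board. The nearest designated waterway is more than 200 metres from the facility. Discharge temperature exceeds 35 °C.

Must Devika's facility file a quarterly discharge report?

No — exception (b) applies; Devika's facility is not required to file a quarterly discharge report.

Exception (a) is satisfied on its face — the facility operates on a batch process; the reference index is 551, below the 622 limit; a current General Permit is held. Turning to paragraph (f): (f) is engaged — discharge temperature exceeds 35 °C. Exception (a) does not apply.
Exception (b)'s conditions are all satisfied: discharge occurs on no more than two days per week; the registered capacity is 170 units, under the 250 units limit. Under paragraphs (g)–(m): (g) is triggered (the reportable unit count is 36, below the 38 limit), but is overridden by (h): (h) operates against (g): assessed value is $95,000, meeting the $84,500 threshold. (i) operates (the coverage ratio is 20%, under the 21% limit), but is itself disapplied by (j): (j) operates against (i): the qualifying period is 80 days, less than the 100 days limit. (k), which would lift (j), is not triggered — no current Standing Waiver is held. (b) remains available.
Exception (c) does not apply: the facility's floor area is 6,750 m², not below 6,000 m².
Exception (d)'s conditions are all satisfied: the compliance score is 83 points, meeting the 73 points threshold; aggregate throughput is 5,780 units, below the 6,210 units limit; a current Provisional Approval is held. But applying paragraphs (n)–(o): (n) operates against (d): a current Standing Approval is held. (o), which would lift (n), is not engaged — the General Clearance is not current. Exception (d) does not apply.
Exception (e) requires that the operator holds a current Annual Approval from the Kestril Board; but there is no Annual Approval in force, so (e) is unavailable.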